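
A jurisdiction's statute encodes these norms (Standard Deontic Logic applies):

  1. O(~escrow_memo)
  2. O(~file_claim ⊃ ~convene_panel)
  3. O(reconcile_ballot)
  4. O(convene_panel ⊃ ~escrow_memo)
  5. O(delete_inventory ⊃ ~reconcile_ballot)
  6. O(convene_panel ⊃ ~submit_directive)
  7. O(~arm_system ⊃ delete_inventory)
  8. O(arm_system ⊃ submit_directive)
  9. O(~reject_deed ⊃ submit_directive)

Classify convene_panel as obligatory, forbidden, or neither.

Premise 3 states O(reconcile_ballot) outright.
Premise 5 is O(delete_inventory ⊃ ~reconcile_ballot); contrapositively O(reconcile_ballot ⊃ ~delete_inventory). Since O(reconcile_ballot) holds, K gives O(~delete_inventory).
The contrapositive of premise 7 (O(~arm_system ⊃ delete_inventory)) is O(~delete_inventory ⊃ arm_system), and O(~delete_inventory) is already established, so O(arm_system).
Applying K to premise 8 (O(arm_system ⊃ submit_directive)) and O(arm_system) yields O(submit_directive).
The contrapositive of premise 6 (O(convene_panel ⊃ ~submit_directive)) is O(submit_directive ⊃ ~convene_panel), and O(submit_directive) is already established, so O(~convene_panel).
Premises 1, 2, 4, 9 do not contribute to this derivation.
Thus O(~convene_panel), which is F(convene_panel): convene_panel is forbidden.

Forbidden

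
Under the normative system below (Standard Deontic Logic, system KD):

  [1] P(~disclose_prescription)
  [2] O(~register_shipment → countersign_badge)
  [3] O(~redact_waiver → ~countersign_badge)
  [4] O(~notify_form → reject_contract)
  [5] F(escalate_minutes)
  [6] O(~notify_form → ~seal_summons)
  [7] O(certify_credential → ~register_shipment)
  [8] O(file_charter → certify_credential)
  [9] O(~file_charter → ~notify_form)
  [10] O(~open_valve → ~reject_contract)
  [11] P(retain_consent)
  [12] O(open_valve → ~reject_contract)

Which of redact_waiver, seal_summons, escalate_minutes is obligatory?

redact_waiver

By case analysis on open_valve: premise 12 gives O(open_valve → ~reject_contract) and premise 10 gives O(~open_valve → ~reject_contract), so O(~reject_contract) either way.
Premise 4, O(~notify_form → reject_contract), contraposes to O(~reject_contract → notify_form); with O(~reject_contract) we get O(notify_form).
Premise 9 is O(~file_charter → ~notify_form); contrapositively O(notify_form → file_charter). Since O(notify_form) holds, K gives O(file_charter).
Premise 8 is O(file_charter → certify_credential); since O(file_charter), deontic closure gives O(certify_credential).
Applying K to premise 7 (O(certify_credential → ~register_shipment)) and O(certify_credential) yields O(~register_shipment).
Applying K to premise 2 (O(~register_shipment → countersign_badge)) and O(~register_shipment) yields O(countersign_badge).
Premise 3, O(~redact_waiver → ~countersign_badge), contraposes to O(countersign_badge → redact_waiver); with O(countersign_badge) we get O(redact_waiver).
So O(redact_waiver) holds — redact_waiver is obligatory. None of the other listed options is made obligatory by any chain of premises.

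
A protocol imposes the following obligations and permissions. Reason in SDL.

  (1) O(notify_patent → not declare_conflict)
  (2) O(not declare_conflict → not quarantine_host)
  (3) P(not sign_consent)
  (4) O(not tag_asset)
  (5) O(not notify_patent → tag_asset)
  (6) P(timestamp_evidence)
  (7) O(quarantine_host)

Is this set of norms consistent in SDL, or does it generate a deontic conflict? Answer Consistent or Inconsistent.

Inconsistent

Premise 7 states O(quarantine_host) outright.
Premise 2 is O(not declare_conflict → not quarantine_host); contrapositively O(quarantine_host → declare_conflict). Since O(quarantine_host) holds, K gives O(declare_conflict).
Premise 1, O(notify_patent → not declare_conflict), contraposes to O(declare_conflict → not notify_patent); with O(declare_conflict) we get O(not notify_patent).
Premise 5 is O(not notify_patent → tag_asset); since O(not notify_patent), deontic closure gives O(tag_asset).
But premise 4 directly asserts O(not tag_asset).
We now have both O(tag_asset) and O(not tag_asset) — tag_asset is simultaneously obligatory and forbidden, violating the D-axiom.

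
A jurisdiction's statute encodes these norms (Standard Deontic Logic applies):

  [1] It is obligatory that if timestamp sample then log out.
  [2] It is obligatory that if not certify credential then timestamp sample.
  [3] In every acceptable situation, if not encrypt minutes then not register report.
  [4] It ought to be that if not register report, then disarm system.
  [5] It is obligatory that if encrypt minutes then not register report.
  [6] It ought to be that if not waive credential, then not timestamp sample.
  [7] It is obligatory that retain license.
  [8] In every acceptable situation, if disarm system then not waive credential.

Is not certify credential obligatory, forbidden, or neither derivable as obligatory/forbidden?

Premises 5 and 3 are O(encrypt_minutes → ¬register_report) and O(¬encrypt_minutes → ¬register_report); every ideal world satisfies encrypt_minutes or ¬encrypt_minutes, so in either case ¬register_report holds — hence O(¬register_report).
Applying K to premise 4 (O(¬register_report → disarm_system)) and O(¬register_report) yields O(disarm_system).
With premise 8, O(disarm_system → ¬waive_credential), the K-axiom yields O(¬waive_credential).
Applying K to premise 6 (O(¬waive_credential → ¬timestamp_sample)) and O(¬waive_credential) yields O(¬timestamp_sample).
Premise 2 is O(¬certify_credential → timestamp_sample); contrapositively O(¬timestamp_sample → certify_credential). Since O(¬timestamp_sample) holds, K gives O(certify_credential).
Premises 1, 7 do not contribute to this derivation.
Thus O(certify_credential), which is F(¬certify_credential): ¬certify_credential is forbidden.

Forbidden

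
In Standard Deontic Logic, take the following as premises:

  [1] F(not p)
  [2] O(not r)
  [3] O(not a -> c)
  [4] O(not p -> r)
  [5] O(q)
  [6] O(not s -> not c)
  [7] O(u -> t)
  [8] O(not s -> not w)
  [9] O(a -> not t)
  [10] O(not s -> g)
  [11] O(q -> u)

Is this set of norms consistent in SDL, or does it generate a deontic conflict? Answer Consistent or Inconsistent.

Consistent

Premise 4 is O(not p -> r), but O(not p) is not derivable from the premises, so it does not yield O(r).
So O(r) is not derivable, and the apparent clash with O(not r) does not arise.
A world satisfying every obligation exists (e.g. a=false, c=true, g=false, p=true, q=true, r=false, s=true, t=true, u=true, w=false); no atom is both obligatory and forbidden, so the set is consistent.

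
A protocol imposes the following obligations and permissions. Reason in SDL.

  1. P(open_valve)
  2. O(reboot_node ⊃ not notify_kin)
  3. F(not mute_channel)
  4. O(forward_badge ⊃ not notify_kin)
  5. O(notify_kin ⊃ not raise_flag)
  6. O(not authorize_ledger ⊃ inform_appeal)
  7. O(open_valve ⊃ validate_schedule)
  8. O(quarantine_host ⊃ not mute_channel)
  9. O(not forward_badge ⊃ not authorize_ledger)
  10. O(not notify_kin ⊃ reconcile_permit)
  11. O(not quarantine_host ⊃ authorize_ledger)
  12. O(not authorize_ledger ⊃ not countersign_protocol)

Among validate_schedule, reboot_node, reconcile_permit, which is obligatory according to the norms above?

Premise 3 is F(not mute_channel), i.e. O(mute_channel).
Premise 8, O(quarantine_host ⊃ not mute_channel), contraposes to O(mute_channel ⊃ not quarantine_host); with O(mute_channel) we get O(not quarantine_host).
Premise 11 is O(not quarantine_host ⊃ authorize_ledger); since O(not quarantine_host), deontic closure gives O(authorize_ledger).
Premise 9 is O(not forward_badge ⊃ not authorize_ledger); contrapositively O(authorize_ledger ⊃ forward_badge). Since O(authorize_ledger) holds, K gives O(forward_badge).
Premise 4 is O(forward_badge ⊃ not notify_kin); since O(forward_badge), deontic closure gives O(not notify_kin).
From O(not notify_kin) and premise 10, O(not notify_kin ⊃ reconcile_permit), we obtain O(reconcile_permit).
So O(reconcile_permit) holds — reconcile_permit is obligatory. None of the other listed options is made obligatory by any chain of premises.

reconcile_permit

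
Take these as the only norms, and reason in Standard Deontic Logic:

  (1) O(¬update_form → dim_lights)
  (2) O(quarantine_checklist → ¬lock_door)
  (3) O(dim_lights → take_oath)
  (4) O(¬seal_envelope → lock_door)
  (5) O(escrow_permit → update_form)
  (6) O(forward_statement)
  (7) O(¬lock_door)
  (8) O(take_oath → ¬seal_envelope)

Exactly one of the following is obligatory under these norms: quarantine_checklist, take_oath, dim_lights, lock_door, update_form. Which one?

From premise 7 we have O(¬lock_door).
The contrapositive of premise 4 (O(¬seal_envelope → lock_door)) is O(¬lock_door → seal_envelope), and O(¬lock_door) is already established, so O(seal_envelope).
Premise 8 is O(take_oath → ¬seal_envelope); contrapositively O(seal_envelope → ¬take_oath). Since O(seal_envelope) holds, K gives O(¬take_oath).
The contrapositive of premise 3 (O(dim_lights → take_oath)) is O(¬take_oath → ¬dim_lights), and O(¬take_oath) is already established, so O(¬dim_lights).
Premise 1 is O(¬update_form → dim_lights); contrapositively O(¬dim_lights → update_form). Since O(¬dim_lights) holds, K gives O(update_form).
So O(update_form) holds — update_form is obligatory. None of the other listed options is made obligatory by any chain of premises.

update_form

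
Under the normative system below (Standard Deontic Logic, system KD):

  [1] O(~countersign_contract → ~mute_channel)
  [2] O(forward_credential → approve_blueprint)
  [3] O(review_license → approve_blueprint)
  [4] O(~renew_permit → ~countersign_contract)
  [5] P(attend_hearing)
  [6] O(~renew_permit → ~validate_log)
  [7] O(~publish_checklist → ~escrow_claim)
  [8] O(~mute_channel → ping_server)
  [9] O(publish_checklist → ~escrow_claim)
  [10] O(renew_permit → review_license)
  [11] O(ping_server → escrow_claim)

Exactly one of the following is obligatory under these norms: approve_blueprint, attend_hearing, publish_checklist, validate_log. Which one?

approve_blueprint

Premises 9 and 7 cover both cases: O(publish_checklist → ~escrow_claim) and O(~publish_checklist → ~escrow_claim). Since publish_checklist ∨ ~publish_checklist is a tautology, O(~escrow_claim) follows.
Premise 11, O(ping_server → escrow_claim), contraposes to O(~escrow_claim → ~ping_server); with O(~escrow_claim) we get O(~ping_server).
The contrapositive of premise 8 (O(~mute_channel → ping_server)) is O(~ping_server → mute_channel), and O(~ping_server) is already established, so O(mute_channel).
The contrapositive of premise 1 (O(~countersign_contract → ~mute_channel)) is O(mute_channel → countersign_contract), and O(mute_channel) is already established, so O(countersign_contract).
Premise 4 is O(~renew_permit → ~countersign_contract); contrapositively O(countersign_contract → renew_permit). Since O(countersign_contract) holds, K gives O(renew_permit).
With premise 10, O(renew_permit → review_license), the K-axiom yields O(review_license).
Applying K to premise 3 (O(review_license → approve_blueprint)) and O(review_license) yields O(approve_blueprint).
So O(approve_blueprint) holds — approve_blueprint is obligatory. None of the other listed options is made obligatory by any chain of premises.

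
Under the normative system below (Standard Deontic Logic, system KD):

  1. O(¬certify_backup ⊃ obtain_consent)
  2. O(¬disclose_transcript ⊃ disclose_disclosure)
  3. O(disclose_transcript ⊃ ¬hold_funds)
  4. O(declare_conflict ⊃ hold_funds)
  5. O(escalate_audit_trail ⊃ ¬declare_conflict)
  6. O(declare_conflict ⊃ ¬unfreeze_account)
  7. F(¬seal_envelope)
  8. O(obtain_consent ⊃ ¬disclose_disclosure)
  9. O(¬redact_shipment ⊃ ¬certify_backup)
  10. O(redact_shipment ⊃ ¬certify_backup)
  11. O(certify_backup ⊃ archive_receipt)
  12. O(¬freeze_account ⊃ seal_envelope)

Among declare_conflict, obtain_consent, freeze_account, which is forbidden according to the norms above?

Premises 9 and 10 cover both cases: O(¬redact_shipment ⊃ ¬certify_backup) and O(redact_shipment ⊃ ¬certify_backup). Since ¬redact_shipment ∨ redact_shipment is a tautology, O(¬certify_backup) follows.
From O(¬certify_backup) and premise 1, O(¬certify_backup ⊃ obtain_consent), we obtain O(obtain_consent).
From O(obtain_consent) and premise 8, O(obtain_consent ⊃ ¬disclose_disclosure), we obtain O(¬disclose_disclosure).
Premise 2, O(¬disclose_transcript ⊃ disclose_disclosure), contraposes to O(¬disclose_disclosure ⊃ disclose_transcript); with O(¬disclose_disclosure) we get O(disclose_transcript).
With premise 3, O(disclose_transcript ⊃ ¬hold_funds), the K-axiom yields O(¬hold_funds).
Premise 4 is O(declare_conflict ⊃ hold_funds); contrapositively O(¬hold_funds ⊃ ¬declare_conflict). Since O(¬hold_funds) holds, K gives O(¬declare_conflict).
So O(¬declare_conflict) holds, i.e. declare_conflict is forbidden. None of the other listed options is forbidden under the premises.

declare_conflict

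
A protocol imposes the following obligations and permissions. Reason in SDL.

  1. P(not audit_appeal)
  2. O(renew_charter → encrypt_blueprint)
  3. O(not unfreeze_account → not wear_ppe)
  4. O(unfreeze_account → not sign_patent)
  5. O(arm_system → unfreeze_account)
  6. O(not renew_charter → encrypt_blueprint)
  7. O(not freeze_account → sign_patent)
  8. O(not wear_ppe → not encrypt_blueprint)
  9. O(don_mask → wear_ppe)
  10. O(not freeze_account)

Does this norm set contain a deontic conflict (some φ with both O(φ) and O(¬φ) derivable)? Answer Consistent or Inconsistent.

Inconsistent

By case analysis on renew_charter: premise 2 gives O(renew_charter → encrypt_blueprint) and premise 6 gives O(not renew_charter → encrypt_blueprint), so O(encrypt_blueprint) either way.
Premise 8, O(not wear_ppe → not encrypt_blueprint), contraposes to O(encrypt_blueprint → wear_ppe); with O(encrypt_blueprint) we get O(wear_ppe).
The contrapositive of premise 3 (O(not unfreeze_account → not wear_ppe)) is O(wear_ppe → unfreeze_account), and O(wear_ppe) is already established, so O(unfreeze_account).
From O(unfreeze_account) and premise 4, O(unfreeze_account → not sign_patent), we obtain O(not sign_patent).
Premise 7 is O(not freeze_account → sign_patent); contrapositively O(not sign_patent → freeze_account). Since O(not sign_patent) holds, K gives O(freeze_account).
However, premise 10 gives O(not freeze_account).
We now have both O(freeze_account) and O(not freeze_account) — freeze_account is simultaneously obligatory and forbidden, violating the D-axiom.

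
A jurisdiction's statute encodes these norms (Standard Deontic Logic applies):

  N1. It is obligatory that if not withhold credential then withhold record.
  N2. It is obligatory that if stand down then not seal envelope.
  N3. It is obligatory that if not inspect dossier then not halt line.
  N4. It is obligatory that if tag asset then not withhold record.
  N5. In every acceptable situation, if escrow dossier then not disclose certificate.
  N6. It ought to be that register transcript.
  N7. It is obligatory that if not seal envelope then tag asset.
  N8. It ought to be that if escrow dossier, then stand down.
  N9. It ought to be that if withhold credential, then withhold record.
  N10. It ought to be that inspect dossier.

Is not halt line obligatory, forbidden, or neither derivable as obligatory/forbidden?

Premise 3 is O(¬inspect_dossier → ¬halt_line), but O(¬inspect_dossier) is not derivable from the premises, so it does not yield O(¬halt_line).
No premise or chain of K-axiom applications forces O(¬halt_line), and none forces O(halt_line). So ¬halt_line is neither obligatory nor forbidden under these norms.

Neither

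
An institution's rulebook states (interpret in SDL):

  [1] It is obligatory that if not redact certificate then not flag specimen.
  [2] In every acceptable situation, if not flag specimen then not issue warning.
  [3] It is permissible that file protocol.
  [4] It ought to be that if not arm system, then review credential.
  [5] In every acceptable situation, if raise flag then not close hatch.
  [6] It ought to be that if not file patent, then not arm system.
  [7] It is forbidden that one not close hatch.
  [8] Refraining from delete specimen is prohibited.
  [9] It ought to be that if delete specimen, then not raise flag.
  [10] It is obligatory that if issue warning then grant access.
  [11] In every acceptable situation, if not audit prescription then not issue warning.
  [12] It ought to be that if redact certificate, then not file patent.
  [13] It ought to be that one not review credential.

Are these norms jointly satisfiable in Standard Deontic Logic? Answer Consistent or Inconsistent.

Consistent

Premise 5 is O(raise_flag → ¬close_hatch), but O(raise_flag) is not derivable from the premises, so it does not yield O(¬close_hatch).
So O(¬close_hatch) is not derivable, and the apparent clash with O(close_hatch) does not arise.
A world satisfying every obligation exists (e.g. arm_system=true, audit_prescription=false, close_hatch=true, delete_specimen=true, file_patent=true, file_protocol=false, flag_specimen=false, grant_access=false, issue_warning=false, raise_flag=false, redact_certificate=false, review_credential=false); no atom is both obligatory and forbidden, so the set is consistent.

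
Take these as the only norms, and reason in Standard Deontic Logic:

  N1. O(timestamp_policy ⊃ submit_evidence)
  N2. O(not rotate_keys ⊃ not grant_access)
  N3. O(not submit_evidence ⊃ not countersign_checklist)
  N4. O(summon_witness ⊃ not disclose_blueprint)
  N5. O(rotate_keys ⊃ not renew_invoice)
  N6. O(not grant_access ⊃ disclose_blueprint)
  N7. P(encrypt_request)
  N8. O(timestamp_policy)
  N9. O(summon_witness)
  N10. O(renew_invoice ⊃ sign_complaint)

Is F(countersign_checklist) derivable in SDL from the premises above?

No

Premise 3 is O(not submit_evidence ⊃ not countersign_checklist), but O(not submit_evidence) is not derivable from the premises, so it does not yield O(not countersign_checklist).
No other premise forces O(not countersign_checklist). An ideal world satisfying every premise can still have countersign_checklist true, so F(countersign_checklist) is not derivable.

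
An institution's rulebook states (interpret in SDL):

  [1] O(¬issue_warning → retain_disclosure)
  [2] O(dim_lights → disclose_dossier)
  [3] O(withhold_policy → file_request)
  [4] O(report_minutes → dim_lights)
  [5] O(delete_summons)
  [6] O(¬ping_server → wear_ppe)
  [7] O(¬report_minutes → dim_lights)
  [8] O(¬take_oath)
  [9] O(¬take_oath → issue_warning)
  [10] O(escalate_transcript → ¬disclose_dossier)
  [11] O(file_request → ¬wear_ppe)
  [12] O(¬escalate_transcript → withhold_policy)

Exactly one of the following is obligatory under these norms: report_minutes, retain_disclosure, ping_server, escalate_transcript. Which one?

By case analysis on report_minutes: premise 4 gives O(report_minutes → dim_lights) and premise 7 gives O(¬report_minutes → dim_lights), so O(dim_lights) either way.
Applying K to premise 2 (O(dim_lights → disclose_dossier)) and O(dim_lights) yields O(disclose_dossier).
Premise 10 is O(escalate_transcript → ¬disclose_dossier); contrapositively O(disclose_dossier → ¬escalate_transcript). Since O(disclose_dossier) holds, K gives O(¬escalate_transcript).
With premise 12, O(¬escalate_transcript → withhold_policy), the K-axiom yields O(withhold_policy).
With premise 3, O(withhold_policy → file_request), the K-axiom yields O(file_request).
Premise 11 is O(file_request → ¬wear_ppe); since O(file_request), deontic closure gives O(¬wear_ppe).
Premise 6 is O(¬ping_server → wear_ppe); contrapositively O(¬wear_ppe → ping_server). Since O(¬wear_ppe) holds, K gives O(ping_server).
So O(ping_server) holds — ping_server is obligatory. None of the other listed options is made obligatory by any chain of premises.

ping_server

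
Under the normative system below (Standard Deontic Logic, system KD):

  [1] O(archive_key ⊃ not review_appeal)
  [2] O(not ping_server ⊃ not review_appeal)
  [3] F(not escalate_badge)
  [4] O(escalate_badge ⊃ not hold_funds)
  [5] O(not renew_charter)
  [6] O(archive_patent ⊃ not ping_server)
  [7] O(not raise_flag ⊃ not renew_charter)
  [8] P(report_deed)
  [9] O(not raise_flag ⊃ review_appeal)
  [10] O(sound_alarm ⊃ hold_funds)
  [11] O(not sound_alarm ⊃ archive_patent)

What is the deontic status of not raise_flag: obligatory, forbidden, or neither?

Premise 3 is F(not escalate_badge), i.e. O(escalate_badge).
From O(escalate_badge) and premise 4, O(escalate_badge ⊃ not hold_funds), we obtain O(not hold_funds).
Premise 10 is O(sound_alarm ⊃ hold_funds); contrapositively O(not hold_funds ⊃ not sound_alarm). Since O(not hold_funds) holds, K gives O(not sound_alarm).
Applying K to premise 11 (O(not sound_alarm ⊃ archive_patent)) and O(not sound_alarm) yields O(archive_patent).
With premise 6, O(archive_patent ⊃ not ping_server), the K-axiom yields O(not ping_server).
From O(not ping_server) and premise 2, O(not ping_server ⊃ not review_appeal), we obtain O(not review_appeal).
Premise 9, O(not raise_flag ⊃ review_appeal), contraposes to O(not review_appeal ⊃ raise_flag); with O(not review_appeal) we get O(raise_flag).
Premises 1, 5, 7, 8 do not contribute to this derivation.
Thus O(raise_flag), which is F(not raise_flag): not raise_flag is forbidden.

Forbidden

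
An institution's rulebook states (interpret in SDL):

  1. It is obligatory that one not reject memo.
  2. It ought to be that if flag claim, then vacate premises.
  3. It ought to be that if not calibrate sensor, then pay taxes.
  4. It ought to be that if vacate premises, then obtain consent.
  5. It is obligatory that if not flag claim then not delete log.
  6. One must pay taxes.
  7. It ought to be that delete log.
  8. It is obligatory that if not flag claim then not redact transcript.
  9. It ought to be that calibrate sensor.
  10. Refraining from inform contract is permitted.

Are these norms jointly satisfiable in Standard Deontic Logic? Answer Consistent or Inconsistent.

Premise 3 is O(¬calibrate_sensor → pay_taxes); even if O(pay_taxes) held, inferring O(¬calibrate_sensor) would be affirming the consequent — invalid.
So O(¬calibrate_sensor) is not derivable, and the apparent clash with O(calibrate_sensor) does not arise.
A world satisfying every obligation exists (e.g. calibrate_sensor=true, delete_log=true, flag_claim=true, inform_contract=false, obtain_consent=true, pay_taxes=true, redact_transcript=false, reject_memo=false, vacate_premises=true); no atom is both obligatory and forbidden, so the set is consistent.

Consistent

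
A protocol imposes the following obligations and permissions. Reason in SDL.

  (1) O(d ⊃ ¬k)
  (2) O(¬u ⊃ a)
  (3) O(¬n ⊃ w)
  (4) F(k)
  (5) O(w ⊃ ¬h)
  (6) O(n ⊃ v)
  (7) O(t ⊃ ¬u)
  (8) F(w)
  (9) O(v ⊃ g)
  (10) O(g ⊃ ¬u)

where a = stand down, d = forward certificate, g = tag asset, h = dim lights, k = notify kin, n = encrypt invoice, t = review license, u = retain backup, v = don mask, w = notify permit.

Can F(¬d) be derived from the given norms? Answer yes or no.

Premise 1 is O(d ⊃ ¬k); even if O(¬k) held, inferring O(d) would be affirming the consequent — invalid.
No other premise forces O(d). An ideal world satisfying every premise can still have ¬d true, so F(¬d) is not derivable.

No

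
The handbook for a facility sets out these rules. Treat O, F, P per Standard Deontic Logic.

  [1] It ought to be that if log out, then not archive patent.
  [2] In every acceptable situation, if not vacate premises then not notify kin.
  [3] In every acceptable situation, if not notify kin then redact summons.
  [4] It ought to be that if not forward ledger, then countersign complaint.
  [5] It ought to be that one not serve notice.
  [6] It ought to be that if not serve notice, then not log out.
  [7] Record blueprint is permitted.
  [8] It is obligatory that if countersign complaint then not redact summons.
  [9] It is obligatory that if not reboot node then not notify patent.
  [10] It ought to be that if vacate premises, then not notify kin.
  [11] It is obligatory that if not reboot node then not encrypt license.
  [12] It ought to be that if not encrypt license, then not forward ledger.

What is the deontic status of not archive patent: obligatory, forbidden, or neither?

Neither

Premise 1 is O(log_out → ¬archive_patent), but O(log_out) is not derivable from the premises, so it does not yield O(¬archive_patent).
No premise or chain of K-axiom applications forces O(¬archive_patent), and none forces O(archive_patent). So ¬archive_patent is neither obligatory nor forbidden under these norms.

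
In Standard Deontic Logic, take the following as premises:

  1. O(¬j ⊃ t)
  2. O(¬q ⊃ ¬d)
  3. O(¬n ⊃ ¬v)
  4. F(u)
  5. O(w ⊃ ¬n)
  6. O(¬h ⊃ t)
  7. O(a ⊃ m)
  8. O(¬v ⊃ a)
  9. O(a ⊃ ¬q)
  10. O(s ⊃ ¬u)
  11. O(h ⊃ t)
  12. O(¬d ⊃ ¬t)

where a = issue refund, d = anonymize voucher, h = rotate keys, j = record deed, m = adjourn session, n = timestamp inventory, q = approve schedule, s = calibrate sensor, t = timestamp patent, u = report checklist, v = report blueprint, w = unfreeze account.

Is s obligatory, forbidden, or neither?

Premise 10 is O(s ⊃ ¬u); even if O(¬u) held, inferring O(s) would be affirming the consequent — invalid.
No premise or chain of K-axiom applications forces O(s), and none forces O(¬s). So s is neither obligatory nor forbidden under these norms.

Neither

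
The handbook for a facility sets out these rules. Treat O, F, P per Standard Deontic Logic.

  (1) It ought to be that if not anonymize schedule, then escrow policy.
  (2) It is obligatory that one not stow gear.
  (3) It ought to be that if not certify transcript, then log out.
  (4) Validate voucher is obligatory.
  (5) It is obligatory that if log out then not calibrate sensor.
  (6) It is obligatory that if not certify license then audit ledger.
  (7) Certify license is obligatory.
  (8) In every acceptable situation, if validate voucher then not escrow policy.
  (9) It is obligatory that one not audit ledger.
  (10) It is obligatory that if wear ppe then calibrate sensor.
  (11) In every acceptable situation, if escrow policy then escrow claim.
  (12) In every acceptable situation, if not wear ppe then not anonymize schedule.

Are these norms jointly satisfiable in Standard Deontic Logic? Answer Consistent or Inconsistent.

Premise 6 is O(¬certify_license → audit_ledger), but O(¬certify_license) is not derivable from the premises, so it does not yield O(audit_ledger).
So O(audit_ledger) is not derivable, and the apparent clash with O(¬audit_ledger) does not arise.
A world satisfying every obligation exists (e.g. anonymize_schedule=true, audit_ledger=false, calibrate_sensor=true, certify_license=true, certify_transcript=true, escrow_claim=false, escrow_policy=false, log_out=false, stow_gear=false, validate_voucher=true, wear_ppe=true); no atom is both obligatory and forbidden, so the set is consistent.

Consistent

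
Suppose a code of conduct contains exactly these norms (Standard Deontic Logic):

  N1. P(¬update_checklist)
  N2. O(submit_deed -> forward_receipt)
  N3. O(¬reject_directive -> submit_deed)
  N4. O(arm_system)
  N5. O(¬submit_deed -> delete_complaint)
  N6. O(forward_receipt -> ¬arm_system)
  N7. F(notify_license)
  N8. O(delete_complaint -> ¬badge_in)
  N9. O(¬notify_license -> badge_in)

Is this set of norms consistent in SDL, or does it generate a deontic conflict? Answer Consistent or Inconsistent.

F(notify_license) at premise 7 means O(¬notify_license).
Premise 9 is O(¬notify_license -> badge_in); since O(¬notify_license), deontic closure gives O(badge_in).
Premise 8 is O(delete_complaint -> ¬badge_in); contrapositively O(badge_in -> ¬delete_complaint). Since O(badge_in) holds, K gives O(¬delete_complaint).
Premise 5 is O(¬submit_deed -> delete_complaint); contrapositively O(¬delete_complaint -> submit_deed). Since O(¬delete_complaint) holds, K gives O(submit_deed).
From O(submit_deed) and premise 2, O(submit_deed -> forward_receipt), we obtain O(forward_receipt).
From O(forward_receipt) and premise 6, O(forward_receipt -> ¬arm_system), we obtain O(¬arm_system).
However, premise 4 gives O(arm_system).
We now have both O(¬arm_system) and O(arm_system) — arm_system is simultaneously obligatory and forbidden, violating the D-axiom.

Inconsistent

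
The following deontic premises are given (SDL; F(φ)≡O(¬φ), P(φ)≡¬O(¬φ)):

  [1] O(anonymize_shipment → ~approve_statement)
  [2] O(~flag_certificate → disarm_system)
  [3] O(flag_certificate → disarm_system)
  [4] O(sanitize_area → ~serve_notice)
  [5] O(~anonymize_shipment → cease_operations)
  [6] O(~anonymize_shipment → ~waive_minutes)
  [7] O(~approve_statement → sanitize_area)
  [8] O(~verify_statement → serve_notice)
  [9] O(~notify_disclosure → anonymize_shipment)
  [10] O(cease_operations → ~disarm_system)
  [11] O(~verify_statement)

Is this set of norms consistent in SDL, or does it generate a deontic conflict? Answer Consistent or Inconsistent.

Inconsistent

By case analysis on ~flag_certificate: premise 2 gives O(~flag_certificate → disarm_system) and premise 3 gives O(flag_certificate → disarm_system), so O(disarm_system) either way.
Premise 10 is O(cease_operations → ~disarm_system); contrapositively O(disarm_system → ~cease_operations). Since O(disarm_system) holds, K gives O(~cease_operations).
The contrapositive of premise 5 (O(~anonymize_shipment → cease_operations)) is O(~cease_operations → anonymize_shipment), and O(~cease_operations) is already established, so O(anonymize_shipment).
From O(anonymize_shipment) and premise 1, O(anonymize_shipment → ~approve_statement), we obtain O(~approve_statement).
With premise 7, O(~approve_statement → sanitize_area), the K-axiom yields O(sanitize_area).
Applying K to premise 4 (O(sanitize_area → ~serve_notice)) and O(sanitize_area) yields O(~serve_notice).
Premise 8 is O(~verify_statement → serve_notice); contrapositively O(~serve_notice → verify_statement). Since O(~serve_notice) holds, K gives O(verify_statement).
However, premise 11 gives O(~verify_statement).
We now have both O(verify_statement) and O(~verify_statement) — verify_statement is simultaneously obligatory and forbidden, violating the D-axiom.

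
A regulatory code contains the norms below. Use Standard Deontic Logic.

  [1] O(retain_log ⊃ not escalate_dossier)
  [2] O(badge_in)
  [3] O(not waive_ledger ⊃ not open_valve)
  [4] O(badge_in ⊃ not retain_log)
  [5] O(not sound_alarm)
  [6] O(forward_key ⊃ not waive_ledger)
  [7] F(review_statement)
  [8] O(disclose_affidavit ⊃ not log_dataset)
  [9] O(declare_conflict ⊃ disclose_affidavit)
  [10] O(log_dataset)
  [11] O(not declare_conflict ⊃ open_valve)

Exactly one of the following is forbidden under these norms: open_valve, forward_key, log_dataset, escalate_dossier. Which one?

forward_key

From premise 10 we have O(log_dataset).
The contrapositive of premise 8 (O(disclose_affidavit ⊃ not log_dataset)) is O(log_dataset ⊃ not disclose_affidavit), and O(log_dataset) is already established, so O(not disclose_affidavit).
Premise 9, O(declare_conflict ⊃ disclose_affidavit), contraposes to O(not disclose_affidavit ⊃ not declare_conflict); with O(not disclose_affidavit) we get O(not declare_conflict).
With premise 11, O(not declare_conflict ⊃ open_valve), the K-axiom yields O(open_valve).
Premise 3 is O(not waive_ledger ⊃ not open_valve); contrapositively O(open_valve ⊃ waive_ledger). Since O(open_valve) holds, K gives O(waive_ledger).
The contrapositive of premise 6 (O(forward_key ⊃ not waive_ledger)) is O(waive_ledger ⊃ not forward_key), and O(waive_ledger) is already established, so O(not forward_key).
So O(not forward_key) holds, i.e. forward_key is forbidden. None of the other listed options is forbidden under the premises.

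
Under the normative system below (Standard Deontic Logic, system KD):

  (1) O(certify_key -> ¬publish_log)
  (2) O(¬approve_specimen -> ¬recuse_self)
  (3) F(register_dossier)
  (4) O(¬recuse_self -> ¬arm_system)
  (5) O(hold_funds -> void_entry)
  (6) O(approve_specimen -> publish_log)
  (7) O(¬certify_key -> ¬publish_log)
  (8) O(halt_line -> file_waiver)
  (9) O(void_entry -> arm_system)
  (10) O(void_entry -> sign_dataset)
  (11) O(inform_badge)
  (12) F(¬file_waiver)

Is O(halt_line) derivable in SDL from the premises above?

No

Premise 8 is O(halt_line -> file_waiver); even if O(file_waiver) held, inferring O(halt_line) would be affirming the consequent — invalid.
No other premise forces O(halt_line). An ideal world satisfying every premise can still have halt_line false, so O(halt_line) is not derivable.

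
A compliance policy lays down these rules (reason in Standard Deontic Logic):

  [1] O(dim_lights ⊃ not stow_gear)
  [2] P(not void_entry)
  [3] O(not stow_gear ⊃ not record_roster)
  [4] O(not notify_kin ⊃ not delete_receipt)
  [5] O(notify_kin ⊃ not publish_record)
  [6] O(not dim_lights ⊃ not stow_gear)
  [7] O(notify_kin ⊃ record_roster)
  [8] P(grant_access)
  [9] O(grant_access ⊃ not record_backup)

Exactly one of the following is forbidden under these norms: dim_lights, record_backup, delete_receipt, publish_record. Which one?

delete_receipt

By case analysis on dim_lights: premise 1 gives O(dim_lights ⊃ not stow_gear) and premise 6 gives O(not dim_lights ⊃ not stow_gear), so O(not stow_gear) either way.
From O(not stow_gear) and premise 3, O(not stow_gear ⊃ not record_roster), we obtain O(not record_roster).
Premise 7 is O(notify_kin ⊃ record_roster); contrapositively O(not record_roster ⊃ not notify_kin). Since O(not record_roster) holds, K gives O(not notify_kin).
From O(not notify_kin) and premise 4, O(not notify_kin ⊃ not delete_receipt), we obtain O(not delete_receipt).
So O(not delete_receipt) holds, i.e. delete_receipt is forbidden. None of the other listed options is forbidden under the premises.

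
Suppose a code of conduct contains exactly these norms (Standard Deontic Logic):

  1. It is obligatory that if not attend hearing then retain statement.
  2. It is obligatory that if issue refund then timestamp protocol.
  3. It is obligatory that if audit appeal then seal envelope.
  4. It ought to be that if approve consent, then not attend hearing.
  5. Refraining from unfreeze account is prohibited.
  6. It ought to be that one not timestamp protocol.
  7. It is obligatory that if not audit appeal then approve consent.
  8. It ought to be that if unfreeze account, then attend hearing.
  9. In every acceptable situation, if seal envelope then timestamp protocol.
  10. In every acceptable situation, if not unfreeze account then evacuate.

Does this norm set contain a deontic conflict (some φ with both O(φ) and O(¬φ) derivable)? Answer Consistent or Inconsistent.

Premise 5, F(¬unfreeze_account), is equivalent to O(unfreeze_account).
With premise 8, O(unfreeze_account → attend_hearing), the K-axiom yields O(attend_hearing).
Premise 4, O(approve_consent → ¬attend_hearing), contraposes to O(attend_hearing → ¬approve_consent); with O(attend_hearing) we get O(¬approve_consent).
The contrapositive of premise 7 (O(¬audit_appeal → approve_consent)) is O(¬approve_consent → audit_appeal), and O(¬approve_consent) is already established, so O(audit_appeal).
With premise 3, O(audit_appeal → seal_envelope), the K-axiom yields O(seal_envelope).
Premise 9 is O(seal_envelope → timestamp_protocol); since O(seal_envelope), deontic closure gives O(timestamp_protocol).
Yet premise 6 states O(¬timestamp_protocol).
We now have both O(timestamp_protocol) and O(¬timestamp_protocol) — timestamp_protocol is simultaneously obligatory and forbidden, violating the D-axiom.

Inconsistent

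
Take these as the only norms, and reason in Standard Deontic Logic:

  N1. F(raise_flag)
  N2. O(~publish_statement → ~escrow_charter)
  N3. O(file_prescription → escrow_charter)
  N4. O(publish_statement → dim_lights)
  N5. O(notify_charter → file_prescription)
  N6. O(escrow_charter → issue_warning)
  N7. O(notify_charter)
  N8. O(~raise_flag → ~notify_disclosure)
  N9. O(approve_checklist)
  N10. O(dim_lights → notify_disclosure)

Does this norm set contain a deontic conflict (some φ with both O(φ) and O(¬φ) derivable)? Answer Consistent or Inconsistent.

Inconsistent

Premise 1, F(raise_flag), is equivalent to O(~raise_flag).
With premise 8, O(~raise_flag → ~notify_disclosure), the K-axiom yields O(~notify_disclosure).
Premise 10, O(dim_lights → notify_disclosure), contraposes to O(~notify_disclosure → ~dim_lights); with O(~notify_disclosure) we get O(~dim_lights).
The contrapositive of premise 4 (O(publish_statement → dim_lights)) is O(~dim_lights → ~publish_statement), and O(~dim_lights) is already established, so O(~publish_statement).
With premise 2, O(~publish_statement → ~escrow_charter), the K-axiom yields O(~escrow_charter).
Premise 3 is O(file_prescription → escrow_charter); contrapositively O(~escrow_charter → ~file_prescription). Since O(~escrow_charter) holds, K gives O(~file_prescription).
Premise 5, O(notify_charter → file_prescription), contraposes to O(~file_prescription → ~notify_charter); with O(~file_prescription) we get O(~notify_charter).
Yet premise 7 states O(notify_charter).
We now have both O(~notify_charter) and O(notify_charter) — notify_charter is simultaneously obligatory and forbidden, violating the D-axiom.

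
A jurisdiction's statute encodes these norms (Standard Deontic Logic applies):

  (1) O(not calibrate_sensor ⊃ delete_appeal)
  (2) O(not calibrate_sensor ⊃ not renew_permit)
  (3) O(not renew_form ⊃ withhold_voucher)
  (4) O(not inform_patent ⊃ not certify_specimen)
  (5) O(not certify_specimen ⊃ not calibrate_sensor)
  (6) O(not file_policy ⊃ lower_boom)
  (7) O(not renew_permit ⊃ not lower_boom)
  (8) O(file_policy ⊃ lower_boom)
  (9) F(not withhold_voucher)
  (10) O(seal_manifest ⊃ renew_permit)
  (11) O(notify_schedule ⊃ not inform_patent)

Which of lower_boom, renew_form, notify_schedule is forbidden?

notify_schedule

Premises 8 and 6 cover both cases: O(file_policy ⊃ lower_boom) and O(not file_policy ⊃ lower_boom). Since file_policy ∨ not file_policy is a tautology, O(lower_boom) follows.
Premise 7 is O(not renew_permit ⊃ not lower_boom); contrapositively O(lower_boom ⊃ renew_permit). Since O(lower_boom) holds, K gives O(renew_permit).
The contrapositive of premise 2 (O(not calibrate_sensor ⊃ not renew_permit)) is O(renew_permit ⊃ calibrate_sensor), and O(renew_permit) is already established, so O(calibrate_sensor).
Premise 5 is O(not certify_specimen ⊃ not calibrate_sensor); contrapositively O(calibrate_sensor ⊃ certify_specimen). Since O(calibrate_sensor) holds, K gives O(certify_specimen).
The contrapositive of premise 4 (O(not inform_patent ⊃ not certify_specimen)) is O(certify_specimen ⊃ inform_patent), and O(certify_specimen) is already established, so O(inform_patent).
Premise 11 is O(notify_schedule ⊃ not inform_patent); contrapositively O(inform_patent ⊃ not notify_schedule). Since O(inform_patent) holds, K gives O(not notify_schedule).
So O(not notify_schedule) holds, i.e. notify_schedule is forbidden. None of the other listed options is forbidden under the premises.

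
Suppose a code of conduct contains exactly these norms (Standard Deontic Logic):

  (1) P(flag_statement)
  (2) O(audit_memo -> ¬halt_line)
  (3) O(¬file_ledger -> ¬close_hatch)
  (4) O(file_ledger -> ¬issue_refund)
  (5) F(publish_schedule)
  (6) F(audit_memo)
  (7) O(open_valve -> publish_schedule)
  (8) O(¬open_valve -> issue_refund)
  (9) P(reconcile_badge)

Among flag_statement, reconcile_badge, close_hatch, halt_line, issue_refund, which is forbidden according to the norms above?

F(publish_schedule) at premise 5 means O(¬publish_schedule).
The contrapositive of premise 7 (O(open_valve -> publish_schedule)) is O(¬publish_schedule -> ¬open_valve), and O(¬publish_schedule) is already established, so O(¬open_valve).
Premise 8 is O(¬open_valve -> issue_refund); since O(¬open_valve), deontic closure gives O(issue_refund).
Premise 4, O(file_ledger -> ¬issue_refund), contraposes to O(issue_refund -> ¬file_ledger); with O(issue_refund) we get O(¬file_ledger).
Premise 3 is O(¬file_ledger -> ¬close_hatch); since O(¬file_ledger), deontic closure gives O(¬close_hatch).
So O(¬close_hatch) holds, i.e. close_hatch is forbidden. None of the other listed options is forbidden under the premises.

close_hatch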